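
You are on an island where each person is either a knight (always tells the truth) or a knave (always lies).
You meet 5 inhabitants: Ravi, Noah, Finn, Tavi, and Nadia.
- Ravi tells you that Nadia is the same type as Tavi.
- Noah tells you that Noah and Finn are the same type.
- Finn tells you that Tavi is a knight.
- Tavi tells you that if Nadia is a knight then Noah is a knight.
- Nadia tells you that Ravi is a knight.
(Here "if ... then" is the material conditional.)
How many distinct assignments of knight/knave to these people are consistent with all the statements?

3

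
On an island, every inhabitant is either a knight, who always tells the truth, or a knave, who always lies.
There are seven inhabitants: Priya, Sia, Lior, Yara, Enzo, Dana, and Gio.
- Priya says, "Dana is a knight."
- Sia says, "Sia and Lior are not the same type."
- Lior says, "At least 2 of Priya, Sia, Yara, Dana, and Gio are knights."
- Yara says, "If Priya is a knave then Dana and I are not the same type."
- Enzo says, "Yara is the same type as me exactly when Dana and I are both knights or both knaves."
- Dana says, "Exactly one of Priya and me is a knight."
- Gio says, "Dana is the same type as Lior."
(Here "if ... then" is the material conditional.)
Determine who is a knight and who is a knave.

As a knave, Priya's statement "Dana is a knight" should be false; it is.
As a knave, Sia's statement "Sia and Lior are not the same type" should be false; it is.
Lior (knave): "at least 2 of Priya, Sia, Yara, Dana, and Gio are knights" — false. ✓
Since Yara is a knave, "if Priya is a knave then Dana and I are not the same type" needs to be false, which holds.
Enzo is a knight; "Yara is the same type as me exactly when Dana and I are both knights or both knaves" is True, as required.
Dana (knave): "exactly one of Priya and me is a knight" — false. ✓
Gio is a knight, so "Dana is the same type as Lior" must be True — and it is.

Priya is a knave, Sia is a knave, Lior is a knave, Yara is a knave, Enzo is a knight, Dana is a knave, and Gio is a knight.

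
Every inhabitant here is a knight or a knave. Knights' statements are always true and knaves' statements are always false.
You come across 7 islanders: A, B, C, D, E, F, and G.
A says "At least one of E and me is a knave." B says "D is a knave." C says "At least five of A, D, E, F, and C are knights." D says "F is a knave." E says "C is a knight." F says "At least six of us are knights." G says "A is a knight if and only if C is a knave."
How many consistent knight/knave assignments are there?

1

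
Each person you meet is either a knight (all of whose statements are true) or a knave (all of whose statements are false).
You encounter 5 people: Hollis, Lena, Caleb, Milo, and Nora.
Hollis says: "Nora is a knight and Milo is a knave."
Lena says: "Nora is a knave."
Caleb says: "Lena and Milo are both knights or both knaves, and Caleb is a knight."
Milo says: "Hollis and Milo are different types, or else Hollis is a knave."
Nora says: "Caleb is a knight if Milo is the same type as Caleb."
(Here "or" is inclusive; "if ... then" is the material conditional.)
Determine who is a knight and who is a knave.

Knights: Milo and Nora. Knaves: Hollis, Lena, and Caleb.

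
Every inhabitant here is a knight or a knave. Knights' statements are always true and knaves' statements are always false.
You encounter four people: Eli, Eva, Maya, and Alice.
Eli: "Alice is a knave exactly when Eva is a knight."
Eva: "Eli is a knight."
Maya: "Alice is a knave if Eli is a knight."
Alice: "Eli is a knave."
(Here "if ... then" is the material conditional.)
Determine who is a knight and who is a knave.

Eli is a knight, so "Alice is a knave exactly when Eva is a knight" must be True — and it is.
Since Eva is a knight, "Eli is a knight" needs to be True, which holds.
Maya is a knight; "Alice is a knave if Eli is a knight" is True, as required.
Alice is a knave, and the claim "Eli is a knave" is indeed False.

Eli is a knight, Eva is a knight, Maya is a knight, and Alice is a knave.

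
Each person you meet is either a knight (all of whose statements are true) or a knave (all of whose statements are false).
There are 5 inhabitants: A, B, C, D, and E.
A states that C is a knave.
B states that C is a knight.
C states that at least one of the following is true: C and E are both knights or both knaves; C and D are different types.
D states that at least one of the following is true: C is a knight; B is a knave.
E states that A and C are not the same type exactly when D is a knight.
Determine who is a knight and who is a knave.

Suppose A is a knight. Then A's statement "C is a knave" would have to be true. Checking the 16 ways to assign the others, none is consistent with every speaker.
(For instance, with B=knight, C=knight, D=knight, E=knight, A's claim "C is a knave" comes out false where it would need to be true.)
So A must be a knave, making "C is a knave" false. Taking A=knave, B=knight, C=knight, D=knight, E=knight, each remaining statement checks out:
  B (knight): "C is a knight" — true. ✓
  C (knight): "at least one of the following is true: C and E are both knights or both knaves; C and D are different types" — true. ✓
  D (knight): "at least one of the following is true: C is a knight; B is a knave" — true. ✓
  E (knight): "A and C are not the same type exactly when D is a knight" — true. ✓
This is the unique consistent assignment.

A is a knave, B is a knight, C is a knight, D is a knight, and E is a knight.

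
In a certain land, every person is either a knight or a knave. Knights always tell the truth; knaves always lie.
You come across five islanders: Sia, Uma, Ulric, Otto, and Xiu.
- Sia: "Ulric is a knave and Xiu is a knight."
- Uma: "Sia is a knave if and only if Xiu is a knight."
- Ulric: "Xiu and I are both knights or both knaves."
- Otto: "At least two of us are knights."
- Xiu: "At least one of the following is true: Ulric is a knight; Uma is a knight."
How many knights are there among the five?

4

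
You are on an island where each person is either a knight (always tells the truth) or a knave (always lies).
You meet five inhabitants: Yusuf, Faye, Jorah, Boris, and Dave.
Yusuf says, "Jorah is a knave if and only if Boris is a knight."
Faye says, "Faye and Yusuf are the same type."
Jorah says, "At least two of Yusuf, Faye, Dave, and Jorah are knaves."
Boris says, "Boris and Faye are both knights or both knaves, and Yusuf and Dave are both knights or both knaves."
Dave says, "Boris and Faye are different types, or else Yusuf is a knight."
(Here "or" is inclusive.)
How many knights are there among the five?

The unique consistent assignment is Yusuf=knight, Faye=knight, Jorah=knave, Boris=knight, Dave=knight.
That has 4 knights.

4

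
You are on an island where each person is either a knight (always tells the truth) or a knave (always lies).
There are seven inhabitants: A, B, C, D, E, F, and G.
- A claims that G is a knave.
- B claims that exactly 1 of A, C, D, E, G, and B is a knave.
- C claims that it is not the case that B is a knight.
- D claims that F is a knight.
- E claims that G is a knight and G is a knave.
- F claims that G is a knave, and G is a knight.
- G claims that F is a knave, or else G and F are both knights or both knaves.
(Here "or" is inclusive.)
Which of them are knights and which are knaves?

A is a knave, B is a knave, C is a knight, D is a knave, E is a knave, F is a knave, and G is a knight.

A (knave): "G is a knave" — False. ✓
Since B is a knave, "exactly 1 of A, C, D, E, G, and B is a knave" needs to be False, which holds.
As a knight, C's statement "it is not the case that B is a knight" should be true; it is.
As a knave, D's statement "F is a knight" should be False; it is.
E is a knave; "G is a knight and G is a knave" is False, as required.
F (knave): "G is a knave, and G is a knight" — False. ✓
G is a knight, and the claim "F is a knave, or else G and F are both knights or both knaves" is indeed true.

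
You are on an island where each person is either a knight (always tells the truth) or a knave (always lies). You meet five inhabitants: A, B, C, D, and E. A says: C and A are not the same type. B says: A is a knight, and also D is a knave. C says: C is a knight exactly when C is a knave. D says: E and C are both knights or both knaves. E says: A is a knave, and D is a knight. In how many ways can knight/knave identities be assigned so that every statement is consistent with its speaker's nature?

1

Consistent assignments:
  A=knight, B=knave, C=knave, D=knight, E=knave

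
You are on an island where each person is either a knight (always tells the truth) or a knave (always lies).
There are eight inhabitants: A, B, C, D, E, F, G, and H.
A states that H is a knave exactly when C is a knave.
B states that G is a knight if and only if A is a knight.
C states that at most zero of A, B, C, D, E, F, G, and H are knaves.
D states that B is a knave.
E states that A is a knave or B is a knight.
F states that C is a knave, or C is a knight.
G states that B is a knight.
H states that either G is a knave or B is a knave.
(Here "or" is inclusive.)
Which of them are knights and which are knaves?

A is a knight, B is a knight, C is a knave, D is a knave, E is a knight, F is a knight, G is a knight, and H is a knave.

A (knight): "H is a knave exactly when C is a knave" — True. ✓
As a knight, B's statement "G is a knight if and only if A is a knight" should be True; it is.
C is a knave; "at most zero of A, B, C, D, E, F, G, and H are knaves" is False, as required.
D is a knave; "B is a knave" is False, as required.
E is a knight, so "A is a knave or B is a knight" must be True — and it is.
F is a knight, so "C is a knave, or C is a knight" must be True — and it is.
G is a knight, and the claim "B is a knight" is indeed True.
H is a knave, so "either G is a knave or B is a knave" must be False — and it is.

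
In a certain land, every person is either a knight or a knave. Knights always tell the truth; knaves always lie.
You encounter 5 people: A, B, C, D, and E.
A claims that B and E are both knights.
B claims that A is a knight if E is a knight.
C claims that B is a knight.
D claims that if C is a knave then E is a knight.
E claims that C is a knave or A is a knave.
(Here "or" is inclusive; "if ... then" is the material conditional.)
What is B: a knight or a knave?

B is a knave.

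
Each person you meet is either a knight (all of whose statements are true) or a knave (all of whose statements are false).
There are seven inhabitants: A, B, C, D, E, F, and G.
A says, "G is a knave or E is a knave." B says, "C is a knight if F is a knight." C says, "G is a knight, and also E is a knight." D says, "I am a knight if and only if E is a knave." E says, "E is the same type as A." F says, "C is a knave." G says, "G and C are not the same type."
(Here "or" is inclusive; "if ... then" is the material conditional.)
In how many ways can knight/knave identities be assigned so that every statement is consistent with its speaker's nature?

4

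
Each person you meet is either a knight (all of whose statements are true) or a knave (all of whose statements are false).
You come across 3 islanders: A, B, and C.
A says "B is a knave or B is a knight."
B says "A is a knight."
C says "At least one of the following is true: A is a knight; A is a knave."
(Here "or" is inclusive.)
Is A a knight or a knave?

Consistent assignments: {A=knight, B=knight, C=knight}
In every consistent assignment, A is a knight.

A is a knight.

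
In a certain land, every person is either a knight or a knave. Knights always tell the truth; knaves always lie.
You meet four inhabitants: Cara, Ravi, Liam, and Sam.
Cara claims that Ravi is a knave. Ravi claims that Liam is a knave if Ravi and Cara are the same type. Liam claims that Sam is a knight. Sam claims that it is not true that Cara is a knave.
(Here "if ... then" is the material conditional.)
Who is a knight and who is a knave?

Cara is a knave, Ravi is a knight, Liam is a knave, and Sam is a knave.

Suppose Cara is a knight. Then Cara's statement "Ravi is a knave" would have to be true. Checking the 8 ways to assign the others, none is consistent with every speaker.
(For instance, with Ravi=knight, Liam=knave, Sam=knave, Cara's claim "Ravi is a knave" comes out false where it would need to be true.)
So Cara must be a knave, making "Ravi is a knave" false. Taking Cara=knave, Ravi=knight, Liam=knave, Sam=knave, each remaining statement checks out:
  Ravi (knight): "Liam is a knave if Ravi and Cara are the same type" — true. ✓
  Liam (knave): "Sam is a knight" — false. ✓
  Sam (knave): "it is not true that Cara is a knave" — false. ✓
This is the unique consistent assignment.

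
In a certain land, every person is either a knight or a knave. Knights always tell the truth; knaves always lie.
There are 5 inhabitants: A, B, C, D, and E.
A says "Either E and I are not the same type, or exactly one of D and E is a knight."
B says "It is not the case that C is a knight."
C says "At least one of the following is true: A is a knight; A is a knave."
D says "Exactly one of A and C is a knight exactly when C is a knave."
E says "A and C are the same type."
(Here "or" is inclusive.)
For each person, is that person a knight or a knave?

Suppose A is a knight. Then A's statement "either E and I are not the same type, or exactly one of D and E is a knight" would have to be true. Checking the 16 ways to assign the others, none is consistent with every speaker.
(For instance, with B=knave, C=knight, D=knave, E=knave, D's claim "exactly one of A and C is a knight exactly when C is a knave" comes out true where it would need to be false.)
So A must be a knave, making "either E and I are not the same type, or exactly one of D and E is a knight" false. Taking A=knave, B=knave, C=knight, D=knave, E=knave, each remaining statement checks out:
  B (knave): "it is not the case that C is a knight" — false. ✓
  C (knight): "at least one of the following is true: A is a knight; A is a knave" — true. ✓
  D (knave): "exactly one of A and C is a knight exactly when C is a knave" — false. ✓
  E (knave): "A and C are the same type" — false. ✓
This is the unique consistent assignment.

Knights: C. Knaves: A, B, D, and E.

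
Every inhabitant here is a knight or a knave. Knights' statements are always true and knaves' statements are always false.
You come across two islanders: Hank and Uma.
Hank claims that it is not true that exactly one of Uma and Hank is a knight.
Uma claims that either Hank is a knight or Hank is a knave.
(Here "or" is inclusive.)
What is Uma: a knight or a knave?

Consistent assignments: {Hank=knight, Uma=knight}; {Hank=knave, Uma=knight}
In every consistent assignment, Uma is a knight.

Uma is a knight.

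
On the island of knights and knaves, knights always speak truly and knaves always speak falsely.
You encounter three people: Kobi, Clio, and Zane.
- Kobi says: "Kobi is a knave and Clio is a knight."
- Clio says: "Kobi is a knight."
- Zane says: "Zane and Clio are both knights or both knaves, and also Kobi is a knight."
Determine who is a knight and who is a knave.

Kobi is a knave, Clio is a knave, and Zane is a knave.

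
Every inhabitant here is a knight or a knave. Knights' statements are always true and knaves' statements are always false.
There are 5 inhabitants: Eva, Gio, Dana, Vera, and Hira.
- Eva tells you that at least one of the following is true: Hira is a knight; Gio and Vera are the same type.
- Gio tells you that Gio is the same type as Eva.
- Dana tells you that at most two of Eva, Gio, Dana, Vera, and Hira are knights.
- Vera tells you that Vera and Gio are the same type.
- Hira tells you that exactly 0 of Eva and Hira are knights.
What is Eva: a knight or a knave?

Eva is a knight.

Consistent assignments: {Eva=knight, Gio=knight, Dana=knave, Vera=knight, Hira=knave}
In every consistent assignment, Eva is a knight.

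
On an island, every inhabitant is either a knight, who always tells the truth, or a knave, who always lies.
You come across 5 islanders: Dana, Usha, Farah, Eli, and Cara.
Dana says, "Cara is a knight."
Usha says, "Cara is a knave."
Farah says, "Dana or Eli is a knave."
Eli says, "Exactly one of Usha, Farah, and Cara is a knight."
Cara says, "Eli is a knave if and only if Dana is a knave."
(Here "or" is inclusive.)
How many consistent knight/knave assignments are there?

1

Consistent assignments:
  Dana=knight, Usha=knave, Farah=knave, Eli=knight, Cara=knight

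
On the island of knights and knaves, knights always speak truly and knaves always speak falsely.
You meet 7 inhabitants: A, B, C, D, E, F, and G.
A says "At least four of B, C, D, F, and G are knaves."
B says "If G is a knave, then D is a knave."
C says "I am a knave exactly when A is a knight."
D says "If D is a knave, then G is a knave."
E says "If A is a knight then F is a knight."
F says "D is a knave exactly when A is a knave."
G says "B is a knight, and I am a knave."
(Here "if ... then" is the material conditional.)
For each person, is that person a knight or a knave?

Knights: C, D, and E. Knaves: A, B, F, and G.

A is a knave, and the claim "at least four of B, C, D, F, and G are knaves" is indeed false.
As a knave, B's statement "if G is a knave, then D is a knave" should be false; it is.
C (knight): "I am a knave exactly when A is a knight" — true. ✓
As a knight, D's statement "if D is a knave, then G is a knave" should be true; it is.
Since E is a knight, "if A is a knight then F is a knight" needs to be true, which holds.
F is a knave; "D is a knave exactly when A is a knave" is false, as required.
G (knave): "B is a knight, and I am a knave" — false. ✓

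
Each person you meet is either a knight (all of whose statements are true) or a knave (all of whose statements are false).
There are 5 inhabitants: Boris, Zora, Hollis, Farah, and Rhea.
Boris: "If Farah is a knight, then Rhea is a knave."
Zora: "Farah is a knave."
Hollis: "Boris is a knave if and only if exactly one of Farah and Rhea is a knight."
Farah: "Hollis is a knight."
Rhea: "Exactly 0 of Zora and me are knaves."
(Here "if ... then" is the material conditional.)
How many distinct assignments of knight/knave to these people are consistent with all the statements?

1

Consistent assignments:
  Boris=knight, Zora=knight, Hollis=knave, Farah=knave, Rhea=knight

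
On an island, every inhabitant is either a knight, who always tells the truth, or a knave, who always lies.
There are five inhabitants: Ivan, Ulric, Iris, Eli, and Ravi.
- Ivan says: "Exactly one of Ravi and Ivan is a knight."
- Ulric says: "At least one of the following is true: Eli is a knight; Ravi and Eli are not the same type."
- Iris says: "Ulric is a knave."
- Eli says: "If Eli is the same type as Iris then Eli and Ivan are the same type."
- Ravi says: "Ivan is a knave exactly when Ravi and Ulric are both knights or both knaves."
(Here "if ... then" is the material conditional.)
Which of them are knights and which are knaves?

Since Ivan is a knave, "exactly one of Ravi and Ivan is a knight" needs to be False, which holds.
Ulric is a knight, and the claim "at least one of the following is true: Eli is a knight; Ravi and Eli are not the same type" is indeed true.
As a knave, Iris's statement "Ulric is a knave" should be False; it is.
Eli is a knight; "if Eli is the same type as Iris then Eli and Ivan are the same type" is true, as required.
As a knave, Ravi's statement "Ivan is a knave exactly when Ravi and Ulric are both knights or both knaves" should be False; it is.

Ivan is a knave, Ulric is a knight, Iris is a knave, Eli is a knight, and Ravi is a knave.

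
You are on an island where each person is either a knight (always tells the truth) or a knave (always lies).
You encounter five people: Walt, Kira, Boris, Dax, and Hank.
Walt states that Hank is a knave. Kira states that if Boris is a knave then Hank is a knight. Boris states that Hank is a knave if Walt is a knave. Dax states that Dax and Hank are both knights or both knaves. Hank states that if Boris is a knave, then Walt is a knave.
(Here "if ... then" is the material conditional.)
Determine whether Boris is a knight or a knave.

Boris is a knave.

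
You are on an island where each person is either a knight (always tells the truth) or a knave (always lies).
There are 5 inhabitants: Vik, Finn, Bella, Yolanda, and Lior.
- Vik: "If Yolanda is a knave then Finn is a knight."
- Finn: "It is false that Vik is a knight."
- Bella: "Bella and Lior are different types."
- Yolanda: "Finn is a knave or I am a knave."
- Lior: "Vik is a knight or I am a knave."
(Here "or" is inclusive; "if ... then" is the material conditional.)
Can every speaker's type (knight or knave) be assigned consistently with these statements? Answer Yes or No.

Checking all 32 assignments, each has at least one speaker whose statement's truth value contradicts their type.

No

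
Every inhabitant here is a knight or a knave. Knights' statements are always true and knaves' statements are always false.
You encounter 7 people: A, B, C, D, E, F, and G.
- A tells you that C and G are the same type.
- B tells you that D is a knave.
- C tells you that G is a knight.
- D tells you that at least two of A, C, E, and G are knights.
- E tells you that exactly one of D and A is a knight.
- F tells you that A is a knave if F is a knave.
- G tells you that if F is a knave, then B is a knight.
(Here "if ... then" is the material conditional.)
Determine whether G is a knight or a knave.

G is a knight.

Consistent assignments: {A=knight, B=knave, C=knight, D=knight, E=knave, F=knight, G=knight}
In every consistent assignment, G is a knight.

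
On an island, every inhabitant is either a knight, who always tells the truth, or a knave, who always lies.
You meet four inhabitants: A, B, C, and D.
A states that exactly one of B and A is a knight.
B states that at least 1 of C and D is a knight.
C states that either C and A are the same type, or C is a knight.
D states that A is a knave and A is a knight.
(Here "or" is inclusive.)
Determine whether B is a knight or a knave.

Consistent assignments: {A=knight, B=knave, C=knave, D=knave}
In every consistent assignment, B is a knave.

B is a knave.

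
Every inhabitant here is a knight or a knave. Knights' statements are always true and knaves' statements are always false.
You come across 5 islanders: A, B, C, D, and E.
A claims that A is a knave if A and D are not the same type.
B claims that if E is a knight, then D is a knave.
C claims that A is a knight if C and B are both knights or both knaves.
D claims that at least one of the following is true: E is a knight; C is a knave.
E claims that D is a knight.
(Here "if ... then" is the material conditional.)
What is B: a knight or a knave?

B is a knave.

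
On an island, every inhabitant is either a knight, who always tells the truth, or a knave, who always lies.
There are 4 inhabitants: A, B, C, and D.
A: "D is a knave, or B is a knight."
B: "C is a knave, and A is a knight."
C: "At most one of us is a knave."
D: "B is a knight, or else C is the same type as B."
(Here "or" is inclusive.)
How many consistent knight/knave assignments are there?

1

Consistent assignments:
  A=knave, B=knave, C=knave, D=knight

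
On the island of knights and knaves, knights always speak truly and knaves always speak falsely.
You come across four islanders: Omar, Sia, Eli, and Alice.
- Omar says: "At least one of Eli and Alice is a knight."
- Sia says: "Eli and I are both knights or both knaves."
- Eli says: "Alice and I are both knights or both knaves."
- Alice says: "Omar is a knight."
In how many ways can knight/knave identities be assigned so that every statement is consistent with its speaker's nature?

2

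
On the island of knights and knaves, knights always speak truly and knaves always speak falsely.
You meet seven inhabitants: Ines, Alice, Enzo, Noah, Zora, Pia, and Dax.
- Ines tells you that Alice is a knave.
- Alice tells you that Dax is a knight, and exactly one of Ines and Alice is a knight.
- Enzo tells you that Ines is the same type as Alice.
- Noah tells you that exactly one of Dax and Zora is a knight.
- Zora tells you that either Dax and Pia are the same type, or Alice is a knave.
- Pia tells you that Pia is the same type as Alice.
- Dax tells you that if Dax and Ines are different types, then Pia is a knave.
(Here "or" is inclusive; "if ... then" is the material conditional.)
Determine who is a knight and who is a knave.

Ines is a knave, Alice is a knight, Enzo is a knave, Noah is a knight, Zora is a knave, Pia is a knave, and Dax is a knight.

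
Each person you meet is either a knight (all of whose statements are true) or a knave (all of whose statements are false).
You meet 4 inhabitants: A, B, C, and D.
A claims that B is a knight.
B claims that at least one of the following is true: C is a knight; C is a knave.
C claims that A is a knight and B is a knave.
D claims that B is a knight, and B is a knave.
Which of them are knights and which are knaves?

Since A is a knight, "B is a knight" needs to be True, which holds.
As a knight, B's statement "at least one of the following is true: C is a knight; C is a knave" should be True; it is.
Since C is a knave, "A is a knight and B is a knave" needs to be false, which holds.
D is a knave; "B is a knight, and B is a knave" is false, as required.

A is a knight, B is a knight, C is a knave, and D is a knave.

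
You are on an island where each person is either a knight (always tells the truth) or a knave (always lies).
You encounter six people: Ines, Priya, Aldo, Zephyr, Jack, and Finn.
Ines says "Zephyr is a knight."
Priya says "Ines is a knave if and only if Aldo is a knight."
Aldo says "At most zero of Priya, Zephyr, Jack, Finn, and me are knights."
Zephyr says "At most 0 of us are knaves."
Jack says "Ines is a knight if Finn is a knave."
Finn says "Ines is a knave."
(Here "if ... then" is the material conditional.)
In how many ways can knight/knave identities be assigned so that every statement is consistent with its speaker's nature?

1

Consistent assignments:
  Ines=knave, Priya=knave, Aldo=knave, Zephyr=knave, Jack=knight, Finn=knight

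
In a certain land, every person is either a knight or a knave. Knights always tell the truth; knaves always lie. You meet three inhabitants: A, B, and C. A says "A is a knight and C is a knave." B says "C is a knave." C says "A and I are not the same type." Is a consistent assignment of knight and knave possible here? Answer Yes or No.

One consistent assignment: A=knave, B=knight, C=knave.

Yes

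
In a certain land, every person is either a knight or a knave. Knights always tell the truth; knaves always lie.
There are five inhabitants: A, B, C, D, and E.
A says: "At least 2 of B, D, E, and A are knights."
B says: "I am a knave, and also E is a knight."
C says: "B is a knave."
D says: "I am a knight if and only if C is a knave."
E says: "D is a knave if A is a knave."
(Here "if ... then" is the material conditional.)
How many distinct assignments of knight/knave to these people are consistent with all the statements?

0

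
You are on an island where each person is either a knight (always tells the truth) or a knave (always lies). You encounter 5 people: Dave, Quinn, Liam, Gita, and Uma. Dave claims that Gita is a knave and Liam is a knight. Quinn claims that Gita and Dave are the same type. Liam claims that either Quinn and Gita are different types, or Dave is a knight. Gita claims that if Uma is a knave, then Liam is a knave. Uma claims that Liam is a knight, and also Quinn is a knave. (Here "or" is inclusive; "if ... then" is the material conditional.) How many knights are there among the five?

3

The unique consistent assignment is Dave=knave, Quinn=knave, Liam=knight, Gita=knight, Uma=knight.
That has 3 knights.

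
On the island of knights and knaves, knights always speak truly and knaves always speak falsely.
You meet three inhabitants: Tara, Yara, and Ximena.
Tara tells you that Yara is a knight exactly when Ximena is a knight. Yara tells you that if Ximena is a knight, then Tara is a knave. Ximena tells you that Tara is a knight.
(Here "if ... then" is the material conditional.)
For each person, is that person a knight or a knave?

Knights: Yara. Knaves: Tara and Ximena.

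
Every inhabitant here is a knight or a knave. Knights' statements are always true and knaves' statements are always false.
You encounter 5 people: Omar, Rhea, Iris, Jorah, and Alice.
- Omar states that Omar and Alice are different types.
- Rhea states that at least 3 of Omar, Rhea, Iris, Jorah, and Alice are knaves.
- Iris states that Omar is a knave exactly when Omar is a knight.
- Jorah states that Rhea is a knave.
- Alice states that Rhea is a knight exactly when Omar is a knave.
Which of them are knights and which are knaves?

Knights: Omar and Rhea. Knaves: Iris, Jorah, and Alice.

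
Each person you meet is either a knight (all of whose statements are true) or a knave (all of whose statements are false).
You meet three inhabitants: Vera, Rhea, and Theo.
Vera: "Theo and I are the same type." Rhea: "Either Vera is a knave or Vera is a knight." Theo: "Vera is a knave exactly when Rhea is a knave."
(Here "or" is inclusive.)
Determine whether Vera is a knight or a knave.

Vera is a knight.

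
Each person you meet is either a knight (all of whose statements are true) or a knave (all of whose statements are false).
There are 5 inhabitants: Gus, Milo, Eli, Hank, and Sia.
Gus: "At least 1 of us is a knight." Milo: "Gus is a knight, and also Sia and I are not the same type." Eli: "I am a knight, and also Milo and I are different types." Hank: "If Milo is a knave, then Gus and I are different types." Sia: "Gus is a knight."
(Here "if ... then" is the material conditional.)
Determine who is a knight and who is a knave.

Gus is a knave; "at least 1 of us is a knight" is false, as required.
Milo (knave): "Gus is a knight, and also Sia and I are not the same type" — false. ✓
Eli (knave): "I am a knight, and also Milo and I are different types" — false. ✓
As a knave, Hank's statement "if Milo is a knave, then Gus and I are different types" should be false; it is.
As a knave, Sia's statement "Gus is a knight" should be false; it is.

Gus is a knave, Milo is a knave, Eli is a knave, Hank is a knave, and Sia is a knave.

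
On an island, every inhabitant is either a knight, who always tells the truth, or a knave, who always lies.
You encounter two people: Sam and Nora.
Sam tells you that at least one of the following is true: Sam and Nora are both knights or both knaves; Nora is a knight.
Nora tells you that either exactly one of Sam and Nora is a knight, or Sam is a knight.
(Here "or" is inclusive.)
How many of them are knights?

The unique consistent assignment is Sam=knight, Nora=knight.
That has 2 knights.

2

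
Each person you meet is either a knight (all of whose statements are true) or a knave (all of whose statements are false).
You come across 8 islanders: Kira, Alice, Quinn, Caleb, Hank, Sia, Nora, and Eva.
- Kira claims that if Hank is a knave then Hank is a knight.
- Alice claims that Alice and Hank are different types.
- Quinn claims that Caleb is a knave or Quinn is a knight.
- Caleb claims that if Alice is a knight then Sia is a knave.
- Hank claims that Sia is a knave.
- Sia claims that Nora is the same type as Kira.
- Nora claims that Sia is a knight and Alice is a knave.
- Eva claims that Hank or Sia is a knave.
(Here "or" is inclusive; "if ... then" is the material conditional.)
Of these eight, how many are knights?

The unique consistent assignment is Kira=knave, Alice=knight, Quinn=knight, Caleb=knave, Hank=knave, Sia=knight, Nora=knave, Eva=knight.
That has 4 knights.

4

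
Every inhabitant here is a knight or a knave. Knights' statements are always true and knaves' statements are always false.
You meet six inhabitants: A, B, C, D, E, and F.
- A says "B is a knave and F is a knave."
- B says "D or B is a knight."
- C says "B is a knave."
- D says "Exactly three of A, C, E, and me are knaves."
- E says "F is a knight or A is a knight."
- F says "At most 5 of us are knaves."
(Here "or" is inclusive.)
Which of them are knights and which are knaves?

Knights: C, E, and F. Knaves: A, B, and D.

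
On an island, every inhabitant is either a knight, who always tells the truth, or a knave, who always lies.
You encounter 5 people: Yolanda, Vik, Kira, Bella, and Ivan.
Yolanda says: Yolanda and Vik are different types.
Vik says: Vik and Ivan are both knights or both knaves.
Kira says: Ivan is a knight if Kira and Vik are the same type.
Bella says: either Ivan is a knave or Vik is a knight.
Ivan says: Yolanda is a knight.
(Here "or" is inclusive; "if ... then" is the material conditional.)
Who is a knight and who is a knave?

Yolanda (knight): "Yolanda and Vik are different types" — true. ✓
Vik is a knave; "Vik and Ivan are both knights or both knaves" is false, as required.
Kira is a knight; "Ivan is a knight if Kira and Vik are the same type" is true, as required.
Bella is a knave, so "either Ivan is a knave or Vik is a knight" must be false — and it is.
Ivan is a knight, and the claim "Yolanda is a knight" is indeed true.

Yolanda is a knight, Vik is a knave, Kira is a knight, Bella is a knave, and Ivan is a knight.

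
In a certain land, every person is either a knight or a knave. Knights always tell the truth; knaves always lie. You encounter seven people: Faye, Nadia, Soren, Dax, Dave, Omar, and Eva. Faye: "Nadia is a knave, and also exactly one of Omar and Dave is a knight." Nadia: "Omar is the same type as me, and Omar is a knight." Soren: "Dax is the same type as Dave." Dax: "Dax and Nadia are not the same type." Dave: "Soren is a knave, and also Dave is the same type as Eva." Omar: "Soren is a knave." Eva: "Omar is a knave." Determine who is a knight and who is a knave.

Faye is a knave, Nadia is a knave, Soren is a knight, Dax is a knave, Dave is a knave, Omar is a knave, and Eva is a knight.

Faye (knave): "Nadia is a knave, and also exactly one of Omar and Dave is a knight" — false. ✓
Nadia is a knave, and the claim "Omar is the same type as me, and Omar is a knight" is indeed false.
Soren is a knight; "Dax is the same type as Dave" is true, as required.
Dax is a knave; "Dax and Nadia are not the same type" is false, as required.
Dave is a knave; "Soren is a knave, and also Dave is the same type as Eva" is false, as required.
Omar (knave): "Soren is a knave" — false. ✓
Since Eva is a knight, "Omar is a knave" needs to be true, which holds.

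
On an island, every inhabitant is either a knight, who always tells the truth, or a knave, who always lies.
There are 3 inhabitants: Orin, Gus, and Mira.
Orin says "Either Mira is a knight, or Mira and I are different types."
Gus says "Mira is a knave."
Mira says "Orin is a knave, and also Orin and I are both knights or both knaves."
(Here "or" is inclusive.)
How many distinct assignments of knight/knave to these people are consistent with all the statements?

1

Consistent assignments:
  Orin=knight, Gus=knight, Mira=knave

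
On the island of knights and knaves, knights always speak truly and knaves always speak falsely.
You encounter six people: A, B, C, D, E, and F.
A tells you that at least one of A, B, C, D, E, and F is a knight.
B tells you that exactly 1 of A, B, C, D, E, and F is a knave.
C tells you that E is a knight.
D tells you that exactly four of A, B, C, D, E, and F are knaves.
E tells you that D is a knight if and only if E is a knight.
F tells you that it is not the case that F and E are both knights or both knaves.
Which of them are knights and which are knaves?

A is a knight, B is a knave, C is a knave, D is a knight, E is a knave, and F is a knave.

A (knight): "at least one of A, B, C, D, E, and F is a knight" — true. ✓
B is a knave, and the claim "exactly 1 of A, B, C, D, E, and F is a knave" is indeed False.
Since C is a knave, "E is a knight" needs to be False, which holds.
D is a knight, and the claim "exactly four of A, B, C, D, E, and F are knaves" is indeed true.
E is a knave, so "D is a knight if and only if E is a knight" must be False — and it is.
F is a knave, and the claim "it is not the case that F and E are both knights or both knaves" is indeed False.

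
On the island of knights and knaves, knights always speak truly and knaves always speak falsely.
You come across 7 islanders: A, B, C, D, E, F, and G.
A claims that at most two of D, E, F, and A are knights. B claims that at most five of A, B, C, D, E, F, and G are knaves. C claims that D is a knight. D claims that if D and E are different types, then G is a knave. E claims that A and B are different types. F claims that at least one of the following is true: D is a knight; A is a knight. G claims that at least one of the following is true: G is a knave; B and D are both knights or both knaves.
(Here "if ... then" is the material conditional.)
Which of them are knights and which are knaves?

As a knave, A's statement "at most two of D, E, F, and A are knights" should be False; it is.
B is a knight, and the claim "at most five of A, B, C, D, E, F, and G are knaves" is indeed True.
Since C is a knight, "D is a knight" needs to be True, which holds.
D is a knight, so "if D and E are different types, then G is a knave" must be True — and it is.
E is a knight, and the claim "A and B are different types" is indeed True.
Since F is a knight, "at least one of the following is true: D is a knight; A is a knight" needs to be True, which holds.
G is a knight, and the claim "at least one of the following is true: G is a knave; B and D are both knights or both knaves" is indeed True.

Knights: B, C, D, E, F, and G. Knaves: A.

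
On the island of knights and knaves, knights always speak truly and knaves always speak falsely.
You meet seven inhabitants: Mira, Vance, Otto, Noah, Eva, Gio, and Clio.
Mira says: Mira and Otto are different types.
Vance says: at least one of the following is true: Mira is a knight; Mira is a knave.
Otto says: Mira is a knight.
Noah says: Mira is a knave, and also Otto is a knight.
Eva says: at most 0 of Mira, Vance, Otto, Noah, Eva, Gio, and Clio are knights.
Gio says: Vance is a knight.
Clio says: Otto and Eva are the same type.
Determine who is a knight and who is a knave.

Knights: Vance, Gio, and Clio. Knaves: Mira, Otto, Noah, and Eva.

As a knave, Mira's statement "Mira and Otto are different types" should be false; it is.
Vance (knight): "at least one of the following is true: Mira is a knight; Mira is a knave" — True. ✓
Otto is a knave, so "Mira is a knight" must be false — and it is.
Noah (knave): "Mira is a knave, and also Otto is a knight" — false. ✓
Eva is a knave, so "at most 0 of Mira, Vance, Otto, Noah, Eva, Gio, and Clio are knights" must be false — and it is.
Gio is a knight; "Vance is a knight" is True, as required.
Clio (knight): "Otto and Eva are the same type" — True. ✓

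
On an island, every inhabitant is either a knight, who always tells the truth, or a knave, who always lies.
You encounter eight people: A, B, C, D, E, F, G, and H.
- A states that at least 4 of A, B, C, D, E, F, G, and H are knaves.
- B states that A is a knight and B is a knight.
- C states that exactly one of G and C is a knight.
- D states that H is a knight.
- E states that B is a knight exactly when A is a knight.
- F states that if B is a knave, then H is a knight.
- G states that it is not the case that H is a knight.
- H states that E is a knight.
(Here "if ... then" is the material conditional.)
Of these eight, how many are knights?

5

The unique consistent assignment is A=knave, B=knave, C=knight, D=knight, E=knight, F=knight, G=knave, H=knight.
That has 5 knights.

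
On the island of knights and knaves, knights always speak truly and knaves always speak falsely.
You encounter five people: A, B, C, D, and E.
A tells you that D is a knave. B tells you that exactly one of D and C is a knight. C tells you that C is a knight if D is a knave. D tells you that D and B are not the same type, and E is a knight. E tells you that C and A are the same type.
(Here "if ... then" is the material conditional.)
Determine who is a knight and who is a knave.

Suppose A is a knave. Then A's statement "D is a knave" would have to be false. Checking the 16 ways to assign the others, none is consistent with every speaker.
(For instance, with B=knave, C=knave, D=knave, E=knave, A's claim "D is a knave" comes out true where it would need to be false.)
So A must be a knight, making "D is a knave" true. Taking A=knight, B=knave, C=knave, D=knave, E=knave, each remaining statement checks out:
  B (knave): "exactly one of D and C is a knight" — false. ✓
  C (knave): "C is a knight if D is a knave" — false. ✓
  D (knave): "D and B are not the same type, and E is a knight" — false. ✓
  E (knave): "C and A are the same type" — false. ✓
This is the unique consistent assignment.

A is a knight, B is a knave, C is a knave, D is a knave, and E is a knave.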